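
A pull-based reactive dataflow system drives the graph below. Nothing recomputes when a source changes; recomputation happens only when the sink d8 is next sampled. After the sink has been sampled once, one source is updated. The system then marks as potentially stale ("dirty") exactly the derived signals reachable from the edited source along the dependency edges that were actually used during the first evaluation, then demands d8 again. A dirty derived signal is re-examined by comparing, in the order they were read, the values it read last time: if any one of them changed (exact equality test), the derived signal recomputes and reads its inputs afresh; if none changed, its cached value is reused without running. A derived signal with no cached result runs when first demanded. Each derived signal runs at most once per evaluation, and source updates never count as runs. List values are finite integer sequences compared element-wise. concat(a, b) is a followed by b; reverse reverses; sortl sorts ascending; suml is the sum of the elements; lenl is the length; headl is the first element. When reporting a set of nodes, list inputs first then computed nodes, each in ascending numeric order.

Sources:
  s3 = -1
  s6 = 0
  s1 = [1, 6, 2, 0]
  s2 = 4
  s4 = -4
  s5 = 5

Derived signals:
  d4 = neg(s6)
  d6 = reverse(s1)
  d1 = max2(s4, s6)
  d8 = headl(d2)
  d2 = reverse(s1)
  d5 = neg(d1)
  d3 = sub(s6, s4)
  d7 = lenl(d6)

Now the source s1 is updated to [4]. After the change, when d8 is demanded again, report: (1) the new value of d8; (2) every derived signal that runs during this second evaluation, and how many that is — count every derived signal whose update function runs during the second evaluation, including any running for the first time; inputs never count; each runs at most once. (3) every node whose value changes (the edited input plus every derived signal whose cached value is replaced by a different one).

New value of d8: 4.
Derived signals that run: d2, d8 — 2 in total.
Values that change: s1, d2, d8.

First evaluation (everything demanded from the output):
  d2 = reverse([1, 6, 2, 0]) = [0, 2, 6, 1]
  d8 = headl([0, 2, 6, 1]) = 0

Propagation after the edit:
  d2: runs — s1 [1, 6, 2, 0]->[4]; result [4].
  d8: runs — d2 [0, 2, 6, 1]->[4]; result 4.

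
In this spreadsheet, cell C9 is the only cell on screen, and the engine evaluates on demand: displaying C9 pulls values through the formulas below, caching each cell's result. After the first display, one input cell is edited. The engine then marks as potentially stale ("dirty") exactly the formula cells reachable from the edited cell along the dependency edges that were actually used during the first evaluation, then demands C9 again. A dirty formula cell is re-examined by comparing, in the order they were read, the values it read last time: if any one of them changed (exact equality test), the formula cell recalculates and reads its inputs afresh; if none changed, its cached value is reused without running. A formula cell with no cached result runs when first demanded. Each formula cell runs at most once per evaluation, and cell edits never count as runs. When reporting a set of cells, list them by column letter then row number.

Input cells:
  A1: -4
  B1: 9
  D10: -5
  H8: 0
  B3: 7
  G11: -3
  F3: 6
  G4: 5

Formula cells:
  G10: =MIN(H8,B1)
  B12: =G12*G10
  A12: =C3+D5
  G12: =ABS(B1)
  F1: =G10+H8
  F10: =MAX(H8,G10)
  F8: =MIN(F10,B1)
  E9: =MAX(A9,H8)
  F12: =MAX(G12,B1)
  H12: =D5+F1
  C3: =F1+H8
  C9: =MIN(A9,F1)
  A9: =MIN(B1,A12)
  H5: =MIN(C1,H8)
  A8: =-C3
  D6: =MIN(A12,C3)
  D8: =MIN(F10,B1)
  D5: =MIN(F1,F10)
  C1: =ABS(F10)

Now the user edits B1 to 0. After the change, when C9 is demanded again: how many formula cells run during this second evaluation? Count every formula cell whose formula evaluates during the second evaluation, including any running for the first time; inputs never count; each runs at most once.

Run set: A9, G10 (2 run).
The important point: at F10 every value read last time is unchanged, so the dirty flag clears without a run.

Initial pass — values computed on the first demand:
  G10 = MIN(0, 9) = 0
  F1 = 0 + 0 = 0
  C3 = 0 + 0 = 0
  F10 = MAX(0, 0) = 0
  D5 = MIN(0, 0) = 0
  A12 = 0 + 0 = 0
  A9 = MIN(9, 0) = 0
  C9 = MIN(0, 0) = 0

Second demand — change propagation:
  G10: re-runs because B1 9->0; new result 0 (unchanged).
  F1: re-examined; everything it read last time is the same (G10 unchanged, H8 unchanged) — cache 0 kept, no run.
  C3: re-examined; everything it read last time is the same (F1 unchanged, H8 unchanged) — cache 0 kept, no run.
  F10: re-examined; everything it read last time is the same (H8 unchanged, G10 unchanged) — cache 0 kept, no run.
  D5: re-examined; everything it read last time is the same (F1 unchanged, F10 unchanged) — cache 0 kept, no run.
  A12: re-examined; everything it read last time is the same (C3 unchanged, D5 unchanged) — cache 0 kept, no run.
  A9: re-runs because B1 9->0; new result 0 (unchanged).
  C9: re-examined; everything it read last time is the same (A9 unchanged, F1 unchanged) — cache 0 kept, no run.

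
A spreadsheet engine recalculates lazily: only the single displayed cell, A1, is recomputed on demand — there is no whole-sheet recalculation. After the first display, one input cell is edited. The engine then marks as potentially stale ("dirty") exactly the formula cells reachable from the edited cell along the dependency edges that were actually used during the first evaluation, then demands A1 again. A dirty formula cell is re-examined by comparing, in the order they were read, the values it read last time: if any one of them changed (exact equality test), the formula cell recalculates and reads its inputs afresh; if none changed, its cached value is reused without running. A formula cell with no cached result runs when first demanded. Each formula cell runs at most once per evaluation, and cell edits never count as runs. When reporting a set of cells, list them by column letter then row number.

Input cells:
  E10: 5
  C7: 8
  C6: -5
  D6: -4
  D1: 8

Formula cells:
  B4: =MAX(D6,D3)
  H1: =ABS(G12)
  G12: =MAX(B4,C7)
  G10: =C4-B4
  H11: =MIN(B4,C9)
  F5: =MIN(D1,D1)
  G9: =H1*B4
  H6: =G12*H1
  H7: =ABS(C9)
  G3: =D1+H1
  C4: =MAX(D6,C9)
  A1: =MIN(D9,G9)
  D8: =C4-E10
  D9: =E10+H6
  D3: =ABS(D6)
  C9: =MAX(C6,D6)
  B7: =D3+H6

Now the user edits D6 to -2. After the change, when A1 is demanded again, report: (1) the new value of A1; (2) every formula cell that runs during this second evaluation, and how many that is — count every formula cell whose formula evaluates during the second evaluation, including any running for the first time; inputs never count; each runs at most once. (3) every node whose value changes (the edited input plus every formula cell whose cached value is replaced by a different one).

New value of A1: 16.
Formula cells that run: A1, B4, D3, G9, G12 — 5 in total.
Values that change: A1, B4, D3, D6, G9.
Key observation: the cutoff stops propagation at H1 — its inputs' values are unchanged, so it reuses its cache.

First evaluation (everything demanded from the output):
  D3 = ABS(-4) = 4
  B4 = MAX(-4, 4) = 4
  G12 = MAX(4, 8) = 8
  H1 = ABS(8) = 8
  G9 = 8 * 4 = 32
  H6 = 8 * 8 = 64
  D9 = 5 + 64 = 69
  A1 = MIN(69, 32) = 32

Propagation after the edit:
  D3: runs — D6 -4->-2; result 2.
  B4: runs — D6 -4->-2; D3 4->2; result 2.
  G12: runs — B4 4->2; result 8 (same value as before).
  H1: checked — values it read are unchanged (G12 unchanged); reused cached 8 without running.
  G9: runs — B4 4->2; result 16.
  H6: checked — values it read are unchanged (G12 unchanged, H1 unchanged); reused cached 64 without running.
  D9: checked — values it read are unchanged (E10 unchanged, H6 unchanged); reused cached 69 without running.
  A1: runs — G9 32->16; result 16.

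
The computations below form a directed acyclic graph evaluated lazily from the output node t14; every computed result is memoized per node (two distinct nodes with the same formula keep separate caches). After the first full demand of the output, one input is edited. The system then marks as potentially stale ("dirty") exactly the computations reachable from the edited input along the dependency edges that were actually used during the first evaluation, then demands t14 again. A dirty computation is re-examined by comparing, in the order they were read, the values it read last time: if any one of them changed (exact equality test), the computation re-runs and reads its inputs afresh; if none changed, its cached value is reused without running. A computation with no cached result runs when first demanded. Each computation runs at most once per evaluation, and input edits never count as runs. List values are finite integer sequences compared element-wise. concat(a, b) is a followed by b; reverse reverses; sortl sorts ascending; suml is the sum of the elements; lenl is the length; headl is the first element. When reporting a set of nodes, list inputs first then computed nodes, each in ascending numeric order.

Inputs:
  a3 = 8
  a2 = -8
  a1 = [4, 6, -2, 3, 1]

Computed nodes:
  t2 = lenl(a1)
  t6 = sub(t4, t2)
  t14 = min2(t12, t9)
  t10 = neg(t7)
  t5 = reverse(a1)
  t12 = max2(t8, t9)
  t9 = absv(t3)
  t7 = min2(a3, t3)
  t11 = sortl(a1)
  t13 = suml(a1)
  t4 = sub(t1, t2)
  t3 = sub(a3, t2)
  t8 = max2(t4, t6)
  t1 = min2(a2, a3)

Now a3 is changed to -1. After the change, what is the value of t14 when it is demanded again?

Demanding t14 again yields 6.
Note where the cutoff bites: t4 is checked, finds nothing changed, and keeps its cache.

First demand of the output computes:
  t1 = min2(-8, 8) = -8
  t2 = lenl([4, 6, -2, 3, 1]) = 5
  t3 = sub(8, 5) = 3
  t4 = sub(-8, 5) = -13
  t6 = sub(-13, 5) = -18
  t8 = max2(-13, -18) = -13
  t9 = absv(3) = 3
  t12 = max2(-13, 3) = 3
  t14 = min2(3, 3) = 3

After the edit, cleaning proceeds:
  t1: a read changed (a3 8->-1) — executes, giving -8 — identical to its old value.
  t3: a read changed (a3 8->-1) — executes, giving -6.
  t4: dirty, but its reads are unchanged (t1 unchanged, t2 unchanged); cached -13 stands.
  t6: dirty, but its reads are unchanged (t4 unchanged, t2 unchanged); cached -18 stands.
  t8: dirty, but its reads are unchanged (t4 unchanged, t6 unchanged); cached -13 stands.
  t9: a read changed (t3 3->-6) — executes, giving 6.
  t12: a read changed (t9 3->6) — executes, giving 6.
  t14: a read changed (t12 3->6; t9 3->6) — executes, giving 6.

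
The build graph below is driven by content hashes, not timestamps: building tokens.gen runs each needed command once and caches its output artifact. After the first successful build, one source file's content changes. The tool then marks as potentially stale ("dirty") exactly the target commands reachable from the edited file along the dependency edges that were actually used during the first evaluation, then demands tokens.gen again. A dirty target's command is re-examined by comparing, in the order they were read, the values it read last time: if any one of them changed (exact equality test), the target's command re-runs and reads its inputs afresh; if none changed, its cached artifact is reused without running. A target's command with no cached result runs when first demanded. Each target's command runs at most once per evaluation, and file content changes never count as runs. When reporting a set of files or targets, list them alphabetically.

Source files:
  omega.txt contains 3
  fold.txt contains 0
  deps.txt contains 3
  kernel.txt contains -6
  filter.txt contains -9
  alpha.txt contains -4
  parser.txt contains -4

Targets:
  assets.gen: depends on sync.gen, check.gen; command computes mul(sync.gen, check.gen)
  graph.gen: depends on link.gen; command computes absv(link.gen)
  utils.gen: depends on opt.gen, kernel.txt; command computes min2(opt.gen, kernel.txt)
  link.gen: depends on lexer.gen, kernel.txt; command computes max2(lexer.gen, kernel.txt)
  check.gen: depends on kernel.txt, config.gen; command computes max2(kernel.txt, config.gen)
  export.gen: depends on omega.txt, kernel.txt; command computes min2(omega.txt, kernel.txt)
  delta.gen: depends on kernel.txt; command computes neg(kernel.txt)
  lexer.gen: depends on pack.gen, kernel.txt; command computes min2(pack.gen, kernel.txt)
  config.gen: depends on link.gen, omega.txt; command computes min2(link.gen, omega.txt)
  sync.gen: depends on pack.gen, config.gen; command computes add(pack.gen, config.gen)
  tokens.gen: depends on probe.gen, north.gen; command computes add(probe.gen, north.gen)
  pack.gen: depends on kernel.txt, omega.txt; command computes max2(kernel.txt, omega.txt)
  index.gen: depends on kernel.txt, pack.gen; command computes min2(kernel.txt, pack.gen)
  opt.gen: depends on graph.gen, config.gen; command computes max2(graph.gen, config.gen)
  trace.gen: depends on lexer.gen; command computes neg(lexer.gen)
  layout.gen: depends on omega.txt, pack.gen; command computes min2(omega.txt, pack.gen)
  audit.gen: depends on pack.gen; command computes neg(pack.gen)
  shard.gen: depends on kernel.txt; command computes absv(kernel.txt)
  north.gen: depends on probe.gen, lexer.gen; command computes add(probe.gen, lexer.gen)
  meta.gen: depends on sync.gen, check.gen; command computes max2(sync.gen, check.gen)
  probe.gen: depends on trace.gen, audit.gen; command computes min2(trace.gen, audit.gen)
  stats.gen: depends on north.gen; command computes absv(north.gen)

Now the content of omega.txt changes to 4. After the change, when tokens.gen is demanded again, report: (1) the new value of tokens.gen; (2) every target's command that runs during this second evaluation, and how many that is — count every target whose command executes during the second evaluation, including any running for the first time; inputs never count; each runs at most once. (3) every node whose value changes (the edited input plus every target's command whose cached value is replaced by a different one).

tokens.gen now evaluates to -14.
Run set: audit.gen, lexer.gen, north.gen, pack.gen, probe.gen, tokens.gen (6 run).
Changed values: audit.gen, north.gen, omega.txt, pack.gen, probe.gen, tokens.gen.
The important point: at trace.gen every value read last time is unchanged, so the dirty flag clears without a run.

Initial pass — values computed on the first demand:
  pack.gen = max2(-6, 3) = 3
  audit.gen = neg(3) = -3
  lexer.gen = min2(3, -6) = -6
  trace.gen = neg(-6) = 6
  probe.gen = min2(6, -3) = -3
  north.gen = add(-3, -6) = -9
  tokens.gen = add(-3, -9) = -12

Second demand — change propagation:
  pack.gen: re-runs because omega.txt 3->4; new result 4.
  audit.gen: re-runs because pack.gen 3->4; new result -4.
  lexer.gen: re-runs because pack.gen 3->4; new result -6 (unchanged).
  trace.gen: re-examined; everything it read last time is the same (lexer.gen unchanged) — cache 6 kept, no run.
  probe.gen: re-runs because audit.gen -3->-4; new result -4.
  north.gen: re-runs because probe.gen -3->-4; new result -10.
  tokens.gen: re-runs because probe.gen -3->-4; north.gen -9->-10; new result -14.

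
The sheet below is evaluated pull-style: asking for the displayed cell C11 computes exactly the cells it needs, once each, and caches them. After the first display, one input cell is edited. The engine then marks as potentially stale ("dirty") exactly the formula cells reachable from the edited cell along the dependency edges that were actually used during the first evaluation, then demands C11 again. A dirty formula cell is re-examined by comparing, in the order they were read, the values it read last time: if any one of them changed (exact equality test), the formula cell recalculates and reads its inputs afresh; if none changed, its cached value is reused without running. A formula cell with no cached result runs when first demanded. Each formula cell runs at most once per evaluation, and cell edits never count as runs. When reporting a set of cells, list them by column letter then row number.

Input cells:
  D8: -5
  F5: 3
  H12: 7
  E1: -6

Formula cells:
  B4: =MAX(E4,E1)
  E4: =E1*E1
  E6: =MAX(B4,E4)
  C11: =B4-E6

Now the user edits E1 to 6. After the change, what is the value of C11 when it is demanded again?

Demanding C11 again yields 0.
Note where the cutoff bites: E6 is checked, finds nothing changed, and keeps its cache.

First demand of the output computes:
  E4 = -6 * -6 = 36
  B4 = MAX(36, -6) = 36
  E6 = MAX(36, 36) = 36
  C11 = 36 - 36 = 0

After the edit, cleaning proceeds:
  E4: a read changed (E1 -6->6; E1 -6->6) — executes, giving 36 — identical to its old value.
  B4: a read changed (E1 -6->6) — executes, giving 36 — identical to its old value.
  E6: dirty, but its reads are unchanged (B4 unchanged, E4 unchanged); cached 36 stands.
  C11: dirty, but its reads are unchanged (B4 unchanged, E6 unchanged); cached 0 stands.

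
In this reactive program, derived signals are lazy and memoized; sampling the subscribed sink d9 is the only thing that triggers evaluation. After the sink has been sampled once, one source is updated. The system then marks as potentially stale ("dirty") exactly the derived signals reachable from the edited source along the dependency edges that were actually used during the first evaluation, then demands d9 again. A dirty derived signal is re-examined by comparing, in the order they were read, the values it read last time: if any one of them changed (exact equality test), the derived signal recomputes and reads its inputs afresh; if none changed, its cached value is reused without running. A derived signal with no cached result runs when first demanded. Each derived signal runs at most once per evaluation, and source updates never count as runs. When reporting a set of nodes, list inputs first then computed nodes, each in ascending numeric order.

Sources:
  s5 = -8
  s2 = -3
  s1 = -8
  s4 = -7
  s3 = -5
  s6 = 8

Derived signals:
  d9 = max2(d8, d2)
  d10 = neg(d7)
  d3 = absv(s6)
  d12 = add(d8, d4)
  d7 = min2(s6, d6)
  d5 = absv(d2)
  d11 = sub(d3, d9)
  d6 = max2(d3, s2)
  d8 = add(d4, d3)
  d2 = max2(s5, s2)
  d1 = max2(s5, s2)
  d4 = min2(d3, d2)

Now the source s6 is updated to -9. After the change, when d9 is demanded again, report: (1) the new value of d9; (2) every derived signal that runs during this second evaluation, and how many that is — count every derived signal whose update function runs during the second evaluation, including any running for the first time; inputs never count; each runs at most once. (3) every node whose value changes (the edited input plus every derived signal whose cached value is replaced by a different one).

First demand of the output computes:
  d2 = max2(-8, -3) = -3
  d3 = absv(8) = 8
  d4 = min2(8, -3) = -3
  d8 = add(-3, 8) = 5
  d9 = max2(5, -3) = 5

After the edit, cleaning proceeds:
  d3: a read changed (s6 8->-9) — executes, giving 9.
  d4: a read changed (d3 8->9) — executes, giving -3 — identical to its old value.
  d8: a read changed (d3 8->9) — executes, giving 6.
  d9: a read changed (d8 5->6) — executes, giving 6.

Demanding d9 again yields 6.
4 derived signals run: d3, d4, d8, d9.
The nodes whose values change: s6, d3, d8, d9.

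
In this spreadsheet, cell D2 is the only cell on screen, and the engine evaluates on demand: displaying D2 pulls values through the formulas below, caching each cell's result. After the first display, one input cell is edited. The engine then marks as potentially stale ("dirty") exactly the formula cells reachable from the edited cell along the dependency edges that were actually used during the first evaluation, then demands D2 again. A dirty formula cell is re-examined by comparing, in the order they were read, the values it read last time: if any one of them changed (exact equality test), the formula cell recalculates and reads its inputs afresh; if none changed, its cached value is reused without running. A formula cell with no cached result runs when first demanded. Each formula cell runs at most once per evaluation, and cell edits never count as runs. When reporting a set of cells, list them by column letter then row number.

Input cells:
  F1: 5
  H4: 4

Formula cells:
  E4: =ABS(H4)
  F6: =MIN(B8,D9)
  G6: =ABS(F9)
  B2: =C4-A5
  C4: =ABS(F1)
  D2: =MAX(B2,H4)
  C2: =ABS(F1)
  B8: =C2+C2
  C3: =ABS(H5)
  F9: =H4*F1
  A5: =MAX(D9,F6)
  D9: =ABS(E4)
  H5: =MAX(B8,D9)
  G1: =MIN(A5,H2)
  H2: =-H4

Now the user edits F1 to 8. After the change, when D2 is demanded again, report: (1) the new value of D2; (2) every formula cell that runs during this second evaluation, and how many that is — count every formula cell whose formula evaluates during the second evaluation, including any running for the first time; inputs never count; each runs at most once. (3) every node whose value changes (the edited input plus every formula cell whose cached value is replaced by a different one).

D2 now evaluates to 4.
Run set: B2, B8, C2, C4, D2, F6 (6 run).
Changed values: B2, B8, C2, C4, F1.
The important point: at A5 every value read last time is unchanged, so the dirty flag clears without a run.

Initial pass — values computed on the first demand:
  C2 = ABS(5) = 5
  B8 = 5 + 5 = 10
  C4 = ABS(5) = 5
  E4 = ABS(4) = 4
  D9 = ABS(4) = 4
  F6 = MIN(10, 4) = 4
  A5 = MAX(4, 4) = 4
  B2 = 5 - 4 = 1
  D2 = MAX(1, 4) = 4

Second demand — change propagation:
  C2: re-runs because F1 5->8; new result 8.
  B8: re-runs because C2 5->8; C2 5->8; new result 16.
  C4: re-runs because F1 5->8; new result 8.
  F6: re-runs because B8 10->16; new result 4 (unchanged).
  A5: re-examined; everything it read last time is the same (D9 unchanged, F6 unchanged) — cache 4 kept, no run.
  B2: re-runs because C4 5->8; new result 4.
  D2: re-runs because B2 1->4; new result 4 (unchanged).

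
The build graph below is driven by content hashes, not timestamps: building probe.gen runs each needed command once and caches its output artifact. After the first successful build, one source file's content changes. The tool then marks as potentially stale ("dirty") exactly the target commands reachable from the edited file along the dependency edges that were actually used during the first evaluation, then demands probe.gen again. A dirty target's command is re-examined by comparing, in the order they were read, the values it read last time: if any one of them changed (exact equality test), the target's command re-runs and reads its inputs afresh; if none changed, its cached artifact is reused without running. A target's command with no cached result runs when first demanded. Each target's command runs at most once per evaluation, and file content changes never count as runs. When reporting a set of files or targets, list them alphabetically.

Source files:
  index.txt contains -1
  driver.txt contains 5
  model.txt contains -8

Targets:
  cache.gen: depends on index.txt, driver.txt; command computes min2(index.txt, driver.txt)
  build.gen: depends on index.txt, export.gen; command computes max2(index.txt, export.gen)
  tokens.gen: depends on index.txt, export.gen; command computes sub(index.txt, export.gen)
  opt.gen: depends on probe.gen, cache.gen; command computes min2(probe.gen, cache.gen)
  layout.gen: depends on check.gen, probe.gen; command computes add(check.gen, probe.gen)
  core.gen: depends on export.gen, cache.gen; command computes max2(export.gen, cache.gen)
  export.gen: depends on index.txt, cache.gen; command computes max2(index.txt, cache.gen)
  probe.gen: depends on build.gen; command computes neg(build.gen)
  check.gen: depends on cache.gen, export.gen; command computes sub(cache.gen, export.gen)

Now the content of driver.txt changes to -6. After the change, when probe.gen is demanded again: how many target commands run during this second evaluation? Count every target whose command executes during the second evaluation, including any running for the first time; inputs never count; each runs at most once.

Initial pass — values computed on the first demand:
  cache.gen = min2(-1, 5) = -1
  export.gen = max2(-1, -1) = -1
  build.gen = max2(-1, -1) = -1
  probe.gen = neg(-1) = 1

Second demand — change propagation:
  cache.gen: re-runs because driver.txt 5->-6; new result -6.
  export.gen: re-runs because cache.gen -1->-6; new result -1 (unchanged).
  build.gen: re-examined; everything it read last time is the same (index.txt unchanged, export.gen unchanged) — cache -1 kept, no run.
  probe.gen: re-examined; everything it read last time is the same (build.gen unchanged) — cache 1 kept, no run.

The important point: export.gen recomputes to an identical value, and the output ends up unchanged.

Run set: cache.gen, export.gen (2 run).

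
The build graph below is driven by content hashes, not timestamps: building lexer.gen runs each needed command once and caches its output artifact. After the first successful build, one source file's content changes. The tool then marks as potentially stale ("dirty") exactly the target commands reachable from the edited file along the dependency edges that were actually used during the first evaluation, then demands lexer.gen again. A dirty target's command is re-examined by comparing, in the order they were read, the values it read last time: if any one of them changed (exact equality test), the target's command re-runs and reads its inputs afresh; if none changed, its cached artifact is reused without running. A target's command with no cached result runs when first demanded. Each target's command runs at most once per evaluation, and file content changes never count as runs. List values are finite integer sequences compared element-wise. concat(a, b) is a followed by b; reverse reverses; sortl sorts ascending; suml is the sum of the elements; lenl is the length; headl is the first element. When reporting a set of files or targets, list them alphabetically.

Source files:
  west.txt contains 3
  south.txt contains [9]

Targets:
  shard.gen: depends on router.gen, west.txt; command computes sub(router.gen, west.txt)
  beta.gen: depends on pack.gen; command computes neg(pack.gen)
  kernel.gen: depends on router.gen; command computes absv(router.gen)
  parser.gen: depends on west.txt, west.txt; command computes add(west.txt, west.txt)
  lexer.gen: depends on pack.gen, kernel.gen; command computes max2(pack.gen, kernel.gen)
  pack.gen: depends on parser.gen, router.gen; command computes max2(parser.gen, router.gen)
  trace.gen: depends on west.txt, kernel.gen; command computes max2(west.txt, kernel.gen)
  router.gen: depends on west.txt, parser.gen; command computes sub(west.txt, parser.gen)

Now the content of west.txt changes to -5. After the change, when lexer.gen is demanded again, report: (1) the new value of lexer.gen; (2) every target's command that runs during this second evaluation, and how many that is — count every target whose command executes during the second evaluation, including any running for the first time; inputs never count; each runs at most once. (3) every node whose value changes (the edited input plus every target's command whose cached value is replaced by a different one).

lexer.gen now evaluates to 5.
Run set: kernel.gen, lexer.gen, pack.gen, parser.gen, router.gen (5 run).
Changed values: kernel.gen, lexer.gen, pack.gen, parser.gen, router.gen, west.txt.

Initial pass — values computed on the first demand:
  parser.gen = add(3, 3) = 6
  router.gen = sub(3, 6) = -3
  kernel.gen = absv(-3) = 3
  pack.gen = max2(6, -3) = 6
  lexer.gen = max2(6, 3) = 6

Second demand — change propagation:
  parser.gen: re-runs because west.txt 3->-5; west.txt 3->-5; new result -10.
  router.gen: re-runs because west.txt 3->-5; parser.gen 6->-10; new result 5.
  kernel.gen: re-runs because router.gen -3->5; new result 5.
  pack.gen: re-runs because parser.gen 6->-10; router.gen -3->5; new result 5.
  lexer.gen: re-runs because pack.gen 6->5; kernel.gen 3->5; new result 5.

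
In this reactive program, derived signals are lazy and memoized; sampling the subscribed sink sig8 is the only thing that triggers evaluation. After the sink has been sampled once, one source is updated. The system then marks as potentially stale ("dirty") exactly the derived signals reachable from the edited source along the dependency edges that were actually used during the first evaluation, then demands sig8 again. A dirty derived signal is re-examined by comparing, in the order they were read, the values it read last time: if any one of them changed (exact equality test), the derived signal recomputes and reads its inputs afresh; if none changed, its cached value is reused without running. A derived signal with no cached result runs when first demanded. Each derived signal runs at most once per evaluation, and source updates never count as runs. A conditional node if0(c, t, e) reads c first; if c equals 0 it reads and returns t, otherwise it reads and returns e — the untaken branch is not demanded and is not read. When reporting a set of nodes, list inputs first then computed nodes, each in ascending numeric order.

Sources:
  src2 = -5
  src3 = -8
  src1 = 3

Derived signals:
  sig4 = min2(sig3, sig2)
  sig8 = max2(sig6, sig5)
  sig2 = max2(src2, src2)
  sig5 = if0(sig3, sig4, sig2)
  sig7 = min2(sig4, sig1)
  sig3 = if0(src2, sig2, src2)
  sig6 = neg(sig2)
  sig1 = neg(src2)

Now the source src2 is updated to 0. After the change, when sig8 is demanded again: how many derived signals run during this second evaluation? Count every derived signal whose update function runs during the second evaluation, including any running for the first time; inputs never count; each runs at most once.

6 derived signals run: sig2, sig3, sig4, sig5, sig6, sig8.
Note the branch switch — sig4 had no cache and runs now for the first time.

First demand of the output computes:
  sig2 = max2(-5, -5) = -5
  sig3 = if0(src2=-5 -> else branch src2) = -5
  sig5 = if0(sig3=-5 -> else branch sig2) = -5
  sig6 = neg(-5) = 5
  sig8 = max2(5, -5) = 5

After the edit, cleaning proceeds:
  sig2: a read changed (src2 -5->0; src2 -5->0) — executes, giving 0.
  sig3: a read changed (src2 -5->0; src2 -5->0) — executes, giving 0.
  sig4: had never run; runs now, result 0.
  sig5: a read changed (sig3 -5->0; sig2 -5->0) — executes, giving 0.
  sig6: a read changed (sig2 -5->0) — executes, giving 0.
  sig8: a read changed (sig6 5->0; sig5 -5->0) — executes, giving 0.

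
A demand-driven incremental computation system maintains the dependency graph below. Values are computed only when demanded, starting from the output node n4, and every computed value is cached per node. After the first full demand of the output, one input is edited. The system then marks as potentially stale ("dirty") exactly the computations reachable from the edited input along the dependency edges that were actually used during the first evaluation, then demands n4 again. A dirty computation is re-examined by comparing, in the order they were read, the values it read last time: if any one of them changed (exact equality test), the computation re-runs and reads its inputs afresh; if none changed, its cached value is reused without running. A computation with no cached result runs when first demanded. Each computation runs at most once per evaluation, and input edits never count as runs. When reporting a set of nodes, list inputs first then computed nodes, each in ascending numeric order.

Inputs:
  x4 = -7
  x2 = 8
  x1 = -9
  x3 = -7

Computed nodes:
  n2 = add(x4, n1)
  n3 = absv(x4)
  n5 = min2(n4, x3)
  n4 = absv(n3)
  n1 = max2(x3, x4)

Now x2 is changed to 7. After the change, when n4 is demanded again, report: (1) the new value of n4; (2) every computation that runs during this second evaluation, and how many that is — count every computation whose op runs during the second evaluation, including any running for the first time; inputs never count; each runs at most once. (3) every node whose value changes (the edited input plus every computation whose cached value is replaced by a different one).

New value of n4: 7.
Computations that run: none — 0 in total.
Values that change: x2.
Key observation: x2 is never demanded by the output, so the edit triggers no recomputation at all.

First evaluation (everything demanded from the output):
  n3 = absv(-7) = 7
  n4 = absv(7) = 7

Propagation after the edit:
  x2 feeds no computation that the output demands — nothing is marked dirty and nothing runs.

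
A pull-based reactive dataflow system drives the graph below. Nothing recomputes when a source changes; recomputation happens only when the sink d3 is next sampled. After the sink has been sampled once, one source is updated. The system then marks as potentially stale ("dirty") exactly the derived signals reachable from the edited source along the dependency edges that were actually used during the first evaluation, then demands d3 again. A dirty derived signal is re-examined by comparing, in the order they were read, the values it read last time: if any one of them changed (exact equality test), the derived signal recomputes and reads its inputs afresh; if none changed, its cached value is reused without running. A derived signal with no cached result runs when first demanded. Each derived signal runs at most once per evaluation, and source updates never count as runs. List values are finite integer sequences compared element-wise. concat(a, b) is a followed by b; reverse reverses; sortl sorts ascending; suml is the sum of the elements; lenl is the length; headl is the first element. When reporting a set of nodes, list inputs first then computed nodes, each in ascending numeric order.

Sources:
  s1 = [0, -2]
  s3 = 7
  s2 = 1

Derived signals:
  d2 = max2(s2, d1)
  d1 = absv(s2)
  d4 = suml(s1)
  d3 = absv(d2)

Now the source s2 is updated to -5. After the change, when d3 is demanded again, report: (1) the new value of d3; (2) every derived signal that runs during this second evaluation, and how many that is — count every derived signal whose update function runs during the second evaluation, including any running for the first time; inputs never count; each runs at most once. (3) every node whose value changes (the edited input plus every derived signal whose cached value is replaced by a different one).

New value of d3: 5.
Derived signals that run: d1, d2, d3 — 3 in total.
Values that change: s2, d1, d2, d3.

First evaluation (everything demanded from the output):
  d1 = absv(1) = 1
  d2 = max2(1, 1) = 1
  d3 = absv(1) = 1

Propagation after the edit:
  d1: runs — s2 1->-5; result 5.
  d2: runs — s2 1->-5; d1 1->5; result 5.
  d3: runs — d2 1->5; result 5.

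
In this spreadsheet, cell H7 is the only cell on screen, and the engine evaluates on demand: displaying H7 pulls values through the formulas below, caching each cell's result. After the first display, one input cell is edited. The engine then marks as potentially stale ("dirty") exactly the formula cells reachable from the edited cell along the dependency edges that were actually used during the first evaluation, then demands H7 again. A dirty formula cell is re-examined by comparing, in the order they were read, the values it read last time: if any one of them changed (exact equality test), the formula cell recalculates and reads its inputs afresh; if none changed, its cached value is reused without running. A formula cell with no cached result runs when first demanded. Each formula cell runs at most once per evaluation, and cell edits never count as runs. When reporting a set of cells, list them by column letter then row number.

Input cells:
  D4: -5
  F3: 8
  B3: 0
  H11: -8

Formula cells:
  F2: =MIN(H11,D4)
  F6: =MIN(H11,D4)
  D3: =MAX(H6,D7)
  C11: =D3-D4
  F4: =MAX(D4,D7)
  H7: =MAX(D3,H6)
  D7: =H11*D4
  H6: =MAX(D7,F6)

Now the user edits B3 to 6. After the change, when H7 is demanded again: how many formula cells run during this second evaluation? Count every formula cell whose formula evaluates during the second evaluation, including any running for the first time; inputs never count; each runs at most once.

Initial pass — values computed on the first demand:
  D7 = -8 * -5 = 40
  F6 = MIN(-8, -5) = -8
  H6 = MAX(40, -8) = 40
  D3 = MAX(40, 40) = 40
  H7 = MAX(40, 40) = 40

Second demand — change propagation:
  no demanded computation ever read B3, so the edit dirties nothing and nothing runs.

The important point: nothing the output needs ever reads B3, so the edit is invisible to it.

Run set: none (0 run).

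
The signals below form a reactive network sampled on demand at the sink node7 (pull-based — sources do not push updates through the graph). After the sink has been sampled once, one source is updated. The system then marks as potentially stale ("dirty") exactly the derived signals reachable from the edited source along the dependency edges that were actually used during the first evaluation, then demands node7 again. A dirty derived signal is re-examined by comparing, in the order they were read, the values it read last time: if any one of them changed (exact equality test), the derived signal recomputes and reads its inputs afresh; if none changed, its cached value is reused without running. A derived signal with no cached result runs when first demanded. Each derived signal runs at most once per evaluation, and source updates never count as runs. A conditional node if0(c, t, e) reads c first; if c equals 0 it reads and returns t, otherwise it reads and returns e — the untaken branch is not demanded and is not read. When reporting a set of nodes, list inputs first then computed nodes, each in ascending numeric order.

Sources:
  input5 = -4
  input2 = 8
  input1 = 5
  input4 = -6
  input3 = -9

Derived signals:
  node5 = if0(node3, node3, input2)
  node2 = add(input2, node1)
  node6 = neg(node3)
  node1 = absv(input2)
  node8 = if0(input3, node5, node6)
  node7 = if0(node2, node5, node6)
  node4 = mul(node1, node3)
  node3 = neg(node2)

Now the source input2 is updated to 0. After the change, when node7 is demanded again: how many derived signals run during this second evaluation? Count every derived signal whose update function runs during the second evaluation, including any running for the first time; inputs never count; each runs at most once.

Run set: node1, node2, node3, node5, node7 (5 run).
The important point: the flipped condition redirects demand; node6 is left stale, never re-checked.

Initial pass — values computed on the first demand:
  node1 = absv(8) = 8
  node2 = add(8, 8) = 16
  node3 = neg(16) = -16
  node6 = neg(-16) = 16
  node7 = if0(node2=16 -> else branch node6) = 16

Second demand — change propagation:
  node1: re-runs because input2 8->0; new result 0.
  node2: re-runs because input2 8->0; node1 8->0; new result 0.
  node3: re-runs because node2 16->0; new result 0.
  node5: newly demanded (no cache) — executes and yields 0.
  node6: dirty yet unreached — the second evaluation never asks for it.
  node7: re-runs because node2 16->0; new result 0.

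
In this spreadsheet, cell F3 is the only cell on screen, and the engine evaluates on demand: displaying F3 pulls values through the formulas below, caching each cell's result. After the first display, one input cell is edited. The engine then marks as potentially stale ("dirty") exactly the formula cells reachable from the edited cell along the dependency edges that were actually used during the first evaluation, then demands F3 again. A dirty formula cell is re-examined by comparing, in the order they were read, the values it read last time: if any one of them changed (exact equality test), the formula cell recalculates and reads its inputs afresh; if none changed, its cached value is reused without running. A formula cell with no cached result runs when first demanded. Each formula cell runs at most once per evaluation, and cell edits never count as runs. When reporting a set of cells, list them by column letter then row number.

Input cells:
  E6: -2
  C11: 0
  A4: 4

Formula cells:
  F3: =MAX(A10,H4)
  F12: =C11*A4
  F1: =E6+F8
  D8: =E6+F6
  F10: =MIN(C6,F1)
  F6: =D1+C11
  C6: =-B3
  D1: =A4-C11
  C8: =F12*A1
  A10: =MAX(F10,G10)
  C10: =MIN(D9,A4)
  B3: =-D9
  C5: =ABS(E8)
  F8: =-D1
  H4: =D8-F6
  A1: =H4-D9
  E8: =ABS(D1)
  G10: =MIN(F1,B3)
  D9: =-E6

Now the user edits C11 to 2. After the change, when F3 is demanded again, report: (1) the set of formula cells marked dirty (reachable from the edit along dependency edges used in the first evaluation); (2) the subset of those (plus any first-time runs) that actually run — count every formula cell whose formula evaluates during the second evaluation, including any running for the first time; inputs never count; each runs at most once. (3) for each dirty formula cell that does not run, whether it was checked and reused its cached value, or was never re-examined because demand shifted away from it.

Initial pass — values computed on the first demand:
  D1 = 4 - 0 = 4
  D9 = -(-2) = 2
  B3 = -(2) = -2
  C6 = -(-2) = 2
  F6 = 4 + 0 = 4
  D8 = -2 + 4 = 2
  F8 = -(4) = -4
  F1 = -2 + -4 = -6
  F10 = MIN(2, -6) = -6
  G10 = MIN(-6, -2) = -6
  A10 = MAX(-6, -6) = -6
  H4 = 2 - 4 = -2
  F3 = MAX(-6, -2) = -2

Second demand — change propagation:
  D1: re-runs because C11 0->2; new result 2.
  F6: re-runs because D1 4->2; C11 0->2; new result 4 (unchanged).
  D8: re-examined; everything it read last time is the same (E6 unchanged, F6 unchanged) — cache 2 kept, no run.
  F8: re-runs because D1 4->2; new result -2.
  F1: re-runs because F8 -4->-2; new result -4.
  F10: re-runs because F1 -6->-4; new result -4.
  G10: re-runs because F1 -6->-4; new result -4.
  A10: re-runs because F10 -6->-4; G10 -6->-4; new result -4.
  H4: re-examined; everything it read last time is the same (D8 unchanged, F6 unchanged) — cache -2 kept, no run.
  F3: re-runs because A10 -6->-4; new result -2 (unchanged).

The important point: at D8 every value read last time is unchanged, so the dirty flag clears without a run.

Dirty set: A10, D1, D8, F1, F3, F6, F8, F10, G10, H4.
Run set: A10, D1, F1, F3, F6, F8, F10, G10 (8 run).
Re-examined without running (cache reused): D8, H4.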